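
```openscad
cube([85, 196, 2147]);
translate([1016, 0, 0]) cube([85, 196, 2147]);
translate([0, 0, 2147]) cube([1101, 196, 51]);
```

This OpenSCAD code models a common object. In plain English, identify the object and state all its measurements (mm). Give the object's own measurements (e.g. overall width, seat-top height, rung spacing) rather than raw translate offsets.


A door frame. The clear opening is 931 mm wide and 2147 mm high. Two 85 mm wide jambs, 196 mm deep, stand either side of the opening from the floor to the top of the opening. A 51 mm thick head sits across the top of both jambs, spanning the full outside width of the frame.


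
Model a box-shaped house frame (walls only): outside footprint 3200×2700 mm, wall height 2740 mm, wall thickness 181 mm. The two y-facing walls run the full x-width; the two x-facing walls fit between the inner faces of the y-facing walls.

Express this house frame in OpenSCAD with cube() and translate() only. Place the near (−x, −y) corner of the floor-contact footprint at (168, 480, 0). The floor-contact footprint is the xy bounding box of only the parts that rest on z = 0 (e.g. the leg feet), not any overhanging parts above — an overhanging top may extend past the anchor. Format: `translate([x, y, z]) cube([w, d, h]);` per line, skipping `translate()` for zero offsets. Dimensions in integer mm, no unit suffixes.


translate([168, 480, 0]) cube([3200, 181, 2740]);
translate([168, 2999, 0]) cube([3200, 181, 2740]);
translate([168, 661, 0]) cube([181, 2338, 2740]);
translate([3187, 661, 0]) cube([181, 2338, 2740]);


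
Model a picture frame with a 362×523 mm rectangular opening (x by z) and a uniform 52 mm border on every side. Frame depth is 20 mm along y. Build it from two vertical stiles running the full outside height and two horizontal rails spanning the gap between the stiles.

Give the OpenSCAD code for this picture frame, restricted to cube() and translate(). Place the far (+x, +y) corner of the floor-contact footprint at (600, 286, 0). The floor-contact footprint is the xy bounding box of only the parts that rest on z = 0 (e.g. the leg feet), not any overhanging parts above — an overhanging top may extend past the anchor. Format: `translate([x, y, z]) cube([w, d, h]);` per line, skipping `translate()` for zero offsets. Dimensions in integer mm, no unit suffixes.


translate([134, 266, 0]) cube([52, 20, 627]);
translate([548, 266, 0]) cube([52, 20, 627]);
translate([186, 266, 0]) cube([362, 20, 52]);
translate([186, 266, 575]) cube([362, 20, 52]);


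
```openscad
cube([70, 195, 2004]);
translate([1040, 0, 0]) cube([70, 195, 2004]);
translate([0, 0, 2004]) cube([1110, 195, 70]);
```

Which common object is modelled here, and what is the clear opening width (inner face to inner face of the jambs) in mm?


A door frame. The clear opening width is 970 mm.

Two 2004 mm tall posts with a header on top — a door frame. The left jamb is 70 mm wide at x = 0; the right jamb starts at x = 1040. The clear opening is 1040 − 70 = 970 mm.


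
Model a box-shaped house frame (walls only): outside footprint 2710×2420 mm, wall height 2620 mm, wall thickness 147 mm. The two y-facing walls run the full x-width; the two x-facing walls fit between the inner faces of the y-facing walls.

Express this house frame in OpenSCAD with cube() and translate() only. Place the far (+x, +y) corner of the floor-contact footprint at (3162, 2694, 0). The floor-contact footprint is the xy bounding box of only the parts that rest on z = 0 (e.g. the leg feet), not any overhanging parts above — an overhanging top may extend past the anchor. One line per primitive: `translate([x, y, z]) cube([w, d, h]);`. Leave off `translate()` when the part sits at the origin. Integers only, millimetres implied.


translate([452, 274, 0]) cube([2710, 147, 2620]);
translate([452, 2547, 0]) cube([2710, 147, 2620]);
translate([452, 421, 0]) cube([147, 2126, 2620]);
translate([3015, 421, 0]) cube([147, 2126, 2620]);


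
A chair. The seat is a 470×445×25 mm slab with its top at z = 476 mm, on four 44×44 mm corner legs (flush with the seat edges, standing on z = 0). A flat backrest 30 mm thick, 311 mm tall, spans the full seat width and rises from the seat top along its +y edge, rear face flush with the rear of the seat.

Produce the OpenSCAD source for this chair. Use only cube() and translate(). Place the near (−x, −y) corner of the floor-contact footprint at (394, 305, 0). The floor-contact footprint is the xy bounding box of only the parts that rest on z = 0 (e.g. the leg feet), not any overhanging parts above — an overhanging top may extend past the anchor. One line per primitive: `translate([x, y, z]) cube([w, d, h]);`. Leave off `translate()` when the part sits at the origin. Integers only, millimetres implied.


translate([394, 305, 451]) cube([470, 445, 25]);
translate([394, 305, 0]) cube([44, 44, 451]);
translate([820, 305, 0]) cube([44, 44, 451]);
translate([394, 706, 0]) cube([44, 44, 451]);
translate([820, 706, 0]) cube([44, 44, 451]);
translate([394, 720, 476]) cube([470, 30, 311]);


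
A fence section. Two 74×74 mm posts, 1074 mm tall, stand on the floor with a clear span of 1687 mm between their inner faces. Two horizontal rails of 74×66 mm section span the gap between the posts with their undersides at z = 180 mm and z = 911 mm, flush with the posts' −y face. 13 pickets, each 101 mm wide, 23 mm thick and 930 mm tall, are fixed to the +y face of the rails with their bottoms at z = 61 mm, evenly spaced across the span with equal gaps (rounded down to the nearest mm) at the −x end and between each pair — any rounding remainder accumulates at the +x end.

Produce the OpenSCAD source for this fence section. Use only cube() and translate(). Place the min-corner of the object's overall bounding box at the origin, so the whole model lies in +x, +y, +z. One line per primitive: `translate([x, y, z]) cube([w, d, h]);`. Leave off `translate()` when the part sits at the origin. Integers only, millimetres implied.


cube([74, 74, 1074]);
translate([1761, 0, 0]) cube([74, 74, 1074]);
translate([74, 0, 180]) cube([1687, 74, 66]);
translate([74, 0, 911]) cube([1687, 74, 66]);
translate([100, 74, 61]) cube([101, 23, 930]);
translate([227, 74, 61]) cube([101, 23, 930]);
translate([354, 74, 61]) cube([101, 23, 930]);
translate([481, 74, 61]) cube([101, 23, 930]);
translate([608, 74, 61]) cube([101, 23, 930]);
translate([735, 74, 61]) cube([101, 23, 930]);
translate([862, 74, 61]) cube([101, 23, 930]);
translate([989, 74, 61]) cube([101, 23, 930]);
translate([1116, 74, 61]) cube([101, 23, 930]);
translate([1243, 74, 61]) cube([101, 23, 930]);
translate([1370, 74, 61]) cube([101, 23, 930]);
translate([1497, 74, 61]) cube([101, 23, 930]);
translate([1624, 74, 61]) cube([101, 23, 930]);


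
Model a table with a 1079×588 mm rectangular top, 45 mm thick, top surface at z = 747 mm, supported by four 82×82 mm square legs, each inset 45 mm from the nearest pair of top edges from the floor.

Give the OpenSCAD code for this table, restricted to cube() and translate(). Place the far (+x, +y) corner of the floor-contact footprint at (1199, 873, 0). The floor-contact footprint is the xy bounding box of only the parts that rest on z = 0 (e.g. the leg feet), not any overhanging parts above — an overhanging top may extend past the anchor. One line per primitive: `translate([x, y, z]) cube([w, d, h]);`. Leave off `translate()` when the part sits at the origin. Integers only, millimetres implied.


// leg_h = 747 - 45 = 702
translate([165, 330, 702]) cube([1079, 588, 45]);
translate([210, 375, 0]) cube([82, 82, 702]);
translate([1117, 375, 0]) cube([82, 82, 702]);
translate([210, 791, 0]) cube([82, 82, 702]);
translate([1117, 791, 0]) cube([82, 82, 702]);


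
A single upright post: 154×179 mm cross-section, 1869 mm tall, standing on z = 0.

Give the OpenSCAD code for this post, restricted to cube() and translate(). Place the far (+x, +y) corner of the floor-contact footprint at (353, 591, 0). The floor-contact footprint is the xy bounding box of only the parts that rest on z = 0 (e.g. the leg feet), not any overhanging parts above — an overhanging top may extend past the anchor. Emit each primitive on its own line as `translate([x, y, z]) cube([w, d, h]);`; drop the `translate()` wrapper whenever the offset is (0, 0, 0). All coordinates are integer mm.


translate([199, 412, 0]) cube([154, 179, 1869]);


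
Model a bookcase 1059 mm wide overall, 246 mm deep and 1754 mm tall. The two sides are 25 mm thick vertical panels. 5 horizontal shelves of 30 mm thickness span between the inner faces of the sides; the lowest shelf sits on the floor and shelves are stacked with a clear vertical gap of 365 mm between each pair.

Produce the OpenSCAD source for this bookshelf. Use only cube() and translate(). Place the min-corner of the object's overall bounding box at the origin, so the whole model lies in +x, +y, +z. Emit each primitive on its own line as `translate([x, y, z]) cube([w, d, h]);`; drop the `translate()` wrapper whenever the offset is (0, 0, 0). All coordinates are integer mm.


cube([25, 246, 1754]);
translate([1034, 0, 0]) cube([25, 246, 1754]);
translate([25, 0, 0]) cube([1009, 246, 30]);
translate([25, 0, 395]) cube([1009, 246, 30]);
translate([25, 0, 790]) cube([1009, 246, 30]);
translate([25, 0, 1185]) cube([1009, 246, 30]);
translate([25, 0, 1580]) cube([1009, 246, 30]);


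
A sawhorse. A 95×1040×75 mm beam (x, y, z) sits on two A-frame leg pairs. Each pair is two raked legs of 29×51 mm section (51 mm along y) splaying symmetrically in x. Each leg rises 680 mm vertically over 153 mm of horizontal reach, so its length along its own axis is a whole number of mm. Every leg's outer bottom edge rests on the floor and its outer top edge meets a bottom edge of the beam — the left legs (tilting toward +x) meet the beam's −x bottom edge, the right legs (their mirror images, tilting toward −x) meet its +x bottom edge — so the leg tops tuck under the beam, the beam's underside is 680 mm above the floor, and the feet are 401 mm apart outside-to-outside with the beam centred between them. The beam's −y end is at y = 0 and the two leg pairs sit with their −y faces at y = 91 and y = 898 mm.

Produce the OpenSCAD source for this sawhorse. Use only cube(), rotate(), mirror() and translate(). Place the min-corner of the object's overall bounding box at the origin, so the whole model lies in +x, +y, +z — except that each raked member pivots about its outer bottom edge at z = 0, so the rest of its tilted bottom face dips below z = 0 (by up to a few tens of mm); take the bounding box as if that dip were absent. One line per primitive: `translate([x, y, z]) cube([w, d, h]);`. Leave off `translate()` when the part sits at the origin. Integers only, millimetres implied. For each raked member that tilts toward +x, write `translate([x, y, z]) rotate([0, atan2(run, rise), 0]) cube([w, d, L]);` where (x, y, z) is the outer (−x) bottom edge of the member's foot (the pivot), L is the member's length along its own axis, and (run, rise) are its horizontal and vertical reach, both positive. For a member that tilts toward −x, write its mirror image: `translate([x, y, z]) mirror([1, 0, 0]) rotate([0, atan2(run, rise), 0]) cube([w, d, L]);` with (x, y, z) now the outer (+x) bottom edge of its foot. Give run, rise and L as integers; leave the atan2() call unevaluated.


translate([153, 0, 680]) cube([95, 1040, 75]);
translate([0, 91, 0]) rotate([0, atan2(153, 680), 0]) cube([29, 51, 697]);
translate([401, 91, 0]) mirror([1, 0, 0]) rotate([0, atan2(153, 680), 0]) cube([29, 51, 697]);
translate([0, 898, 0]) rotate([0, atan2(153, 680), 0]) cube([29, 51, 697]);
translate([401, 898, 0]) mirror([1, 0, 0]) rotate([0, atan2(153, 680), 0]) cube([29, 51, 697]);


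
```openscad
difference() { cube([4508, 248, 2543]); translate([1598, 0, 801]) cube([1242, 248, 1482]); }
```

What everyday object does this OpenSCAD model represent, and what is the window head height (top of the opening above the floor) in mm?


A wall with a window opening. The window head height is 2283 mm.

A wall with a rectangular opening subtracted — a window. Sill at z = 801, opening 1482 mm tall, so the head is at 801 + 1482 = 2283 mm.


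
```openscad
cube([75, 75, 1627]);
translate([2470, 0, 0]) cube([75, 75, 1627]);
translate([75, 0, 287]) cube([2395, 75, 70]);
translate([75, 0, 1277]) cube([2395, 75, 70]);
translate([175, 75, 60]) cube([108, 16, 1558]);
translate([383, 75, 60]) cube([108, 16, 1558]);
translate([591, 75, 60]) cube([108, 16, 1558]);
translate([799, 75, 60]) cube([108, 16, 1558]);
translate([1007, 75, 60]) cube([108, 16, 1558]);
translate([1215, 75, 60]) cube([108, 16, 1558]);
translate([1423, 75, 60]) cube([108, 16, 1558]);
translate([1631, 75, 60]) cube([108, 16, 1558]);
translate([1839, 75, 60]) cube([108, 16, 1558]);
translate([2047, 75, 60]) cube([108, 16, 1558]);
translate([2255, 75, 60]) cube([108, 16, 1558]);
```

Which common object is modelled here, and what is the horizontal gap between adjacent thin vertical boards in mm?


A fence section. The picket gap is 100 mm.

Two posts, two rails, 11 pickets — a fence section. Span 2395 mm holds 11 pickets of 108 mm with 12 equal gaps: ⌊(2395 − 11·108) / 12⌋ = 100 mm.


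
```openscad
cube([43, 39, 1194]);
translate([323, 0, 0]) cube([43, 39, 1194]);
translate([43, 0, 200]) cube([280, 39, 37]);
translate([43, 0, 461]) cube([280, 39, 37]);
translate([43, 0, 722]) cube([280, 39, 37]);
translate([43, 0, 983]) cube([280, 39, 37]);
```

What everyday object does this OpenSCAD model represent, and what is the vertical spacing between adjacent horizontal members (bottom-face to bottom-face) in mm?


A ladder. The rung spacing is 261 mm.

Two tall 43×39 posts with 4 short bars between them — a ladder. Adjacent rungs sit at z = 200 and z = 461, so the spacing is 461 − 200 = 261 mm.


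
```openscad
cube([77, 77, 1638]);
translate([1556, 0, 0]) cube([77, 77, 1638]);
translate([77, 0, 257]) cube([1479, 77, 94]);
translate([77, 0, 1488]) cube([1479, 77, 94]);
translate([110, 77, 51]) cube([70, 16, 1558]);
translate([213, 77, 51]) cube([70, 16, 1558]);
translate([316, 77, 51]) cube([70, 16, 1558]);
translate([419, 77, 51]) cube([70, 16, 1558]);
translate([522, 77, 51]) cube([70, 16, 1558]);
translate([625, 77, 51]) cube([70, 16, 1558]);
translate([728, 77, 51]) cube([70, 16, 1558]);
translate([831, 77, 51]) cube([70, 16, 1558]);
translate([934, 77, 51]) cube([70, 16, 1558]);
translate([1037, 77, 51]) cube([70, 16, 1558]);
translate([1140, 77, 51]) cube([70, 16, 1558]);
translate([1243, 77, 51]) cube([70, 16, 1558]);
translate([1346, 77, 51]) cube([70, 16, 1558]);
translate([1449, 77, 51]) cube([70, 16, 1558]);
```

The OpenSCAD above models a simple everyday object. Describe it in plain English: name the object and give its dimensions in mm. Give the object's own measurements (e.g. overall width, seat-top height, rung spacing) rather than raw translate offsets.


A fence section. Two 77×77 mm posts, 1638 mm tall, stand on the floor with a clear span of 1479 mm between their inner faces. Two horizontal rails of 77×94 mm section span the gap between the posts with their undersides at z = 257 mm and z = 1488 mm, flush with the posts' −y face. 14 pickets, each 70 mm wide, 16 mm thick and 1558 mm tall, are fixed to the +y face of the rails with their bottoms at z = 51 mm, spaced across the span with a 33 mm gap after the −x post and between neighbouring pickets, with 37 mm left before the +x post.


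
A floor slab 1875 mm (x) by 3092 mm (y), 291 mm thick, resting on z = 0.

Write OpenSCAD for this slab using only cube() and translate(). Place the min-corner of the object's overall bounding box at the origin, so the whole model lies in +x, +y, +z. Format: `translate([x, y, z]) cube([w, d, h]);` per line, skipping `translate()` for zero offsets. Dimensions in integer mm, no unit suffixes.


cube([1875, 3092, 291]);


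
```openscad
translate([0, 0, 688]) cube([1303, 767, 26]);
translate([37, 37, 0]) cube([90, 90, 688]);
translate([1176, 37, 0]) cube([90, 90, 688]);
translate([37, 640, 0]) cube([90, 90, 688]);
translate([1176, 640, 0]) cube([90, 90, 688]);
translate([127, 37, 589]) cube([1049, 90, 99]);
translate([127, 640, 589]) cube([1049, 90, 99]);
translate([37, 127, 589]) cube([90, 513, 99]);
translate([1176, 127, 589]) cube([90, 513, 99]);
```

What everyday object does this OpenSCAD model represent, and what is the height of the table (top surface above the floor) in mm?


A table. The table height is 714 mm.

A 1303×767×26 slab sits at z = 688 on four 90 mm square posts — a table. The top surface is at 688 + 26 = 714 mm.


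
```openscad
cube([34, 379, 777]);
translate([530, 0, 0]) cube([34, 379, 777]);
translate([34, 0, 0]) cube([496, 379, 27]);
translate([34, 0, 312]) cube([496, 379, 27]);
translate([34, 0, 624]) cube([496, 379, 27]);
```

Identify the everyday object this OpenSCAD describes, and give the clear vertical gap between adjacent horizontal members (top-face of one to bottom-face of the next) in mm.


A bookshelf. The clear shelf gap is 285 mm.

Two tall side panels with 3 horizontal boards between them — a bookshelf. The first two shelf undersides are at z = 0 and z = 312; with shelf thickness 27, the clear gap is 312 − 0 − 27 = 285 mm.


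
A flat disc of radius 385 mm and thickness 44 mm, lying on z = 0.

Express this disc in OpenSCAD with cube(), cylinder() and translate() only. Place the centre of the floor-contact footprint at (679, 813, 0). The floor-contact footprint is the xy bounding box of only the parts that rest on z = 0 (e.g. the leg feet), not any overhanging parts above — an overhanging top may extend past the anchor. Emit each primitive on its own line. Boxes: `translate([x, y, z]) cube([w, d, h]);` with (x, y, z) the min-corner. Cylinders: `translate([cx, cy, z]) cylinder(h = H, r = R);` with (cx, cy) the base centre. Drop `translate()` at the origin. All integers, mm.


translate([679, 813, 0]) cylinder(h = 44, r = 385);


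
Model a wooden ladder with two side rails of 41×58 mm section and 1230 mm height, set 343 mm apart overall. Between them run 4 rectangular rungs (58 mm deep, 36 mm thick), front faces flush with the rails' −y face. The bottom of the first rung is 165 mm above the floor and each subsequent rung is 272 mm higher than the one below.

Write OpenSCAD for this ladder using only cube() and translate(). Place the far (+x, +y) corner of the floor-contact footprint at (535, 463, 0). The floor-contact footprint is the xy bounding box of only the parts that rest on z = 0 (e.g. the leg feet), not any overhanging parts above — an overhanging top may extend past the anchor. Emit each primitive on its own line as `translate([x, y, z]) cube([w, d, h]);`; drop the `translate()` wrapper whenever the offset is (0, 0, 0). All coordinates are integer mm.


translate([192, 405, 0]) cube([41, 58, 1230]);
translate([494, 405, 0]) cube([41, 58, 1230]);
translate([233, 405, 165]) cube([261, 58, 36]);
translate([233, 405, 437]) cube([261, 58, 36]);
translate([233, 405, 709]) cube([261, 58, 36]);
translate([233, 405, 981]) cube([261, 58, 36]);


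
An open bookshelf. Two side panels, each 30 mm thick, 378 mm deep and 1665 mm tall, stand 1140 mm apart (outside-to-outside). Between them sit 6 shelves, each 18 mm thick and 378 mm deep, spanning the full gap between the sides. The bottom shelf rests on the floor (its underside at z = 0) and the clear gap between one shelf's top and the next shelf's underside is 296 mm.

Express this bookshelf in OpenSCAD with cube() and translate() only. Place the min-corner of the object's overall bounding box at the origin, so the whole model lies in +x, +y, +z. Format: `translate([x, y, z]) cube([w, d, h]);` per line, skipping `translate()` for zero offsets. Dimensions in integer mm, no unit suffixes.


cube([30, 378, 1665]);
translate([1110, 0, 0]) cube([30, 378, 1665]);
translate([30, 0, 0]) cube([1080, 378, 18]);
translate([30, 0, 314]) cube([1080, 378, 18]);
translate([30, 0, 628]) cube([1080, 378, 18]);
translate([30, 0, 942]) cube([1080, 378, 18]);
translate([30, 0, 1256]) cube([1080, 378, 18]);
translate([30, 0, 1570]) cube([1080, 378, 18]);


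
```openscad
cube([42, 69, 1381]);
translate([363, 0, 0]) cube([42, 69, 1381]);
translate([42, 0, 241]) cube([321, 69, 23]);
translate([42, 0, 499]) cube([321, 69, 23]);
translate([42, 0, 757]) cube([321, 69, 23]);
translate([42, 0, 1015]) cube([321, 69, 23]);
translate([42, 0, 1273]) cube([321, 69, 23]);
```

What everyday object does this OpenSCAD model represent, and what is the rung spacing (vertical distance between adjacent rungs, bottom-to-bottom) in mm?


A ladder. The rung spacing is 258 mm.

Two tall 42×69 posts with 5 short bars between them — a ladder. Adjacent rungs sit at z = 241 and z = 499, so the spacing is 499 − 241 = 258 mm.


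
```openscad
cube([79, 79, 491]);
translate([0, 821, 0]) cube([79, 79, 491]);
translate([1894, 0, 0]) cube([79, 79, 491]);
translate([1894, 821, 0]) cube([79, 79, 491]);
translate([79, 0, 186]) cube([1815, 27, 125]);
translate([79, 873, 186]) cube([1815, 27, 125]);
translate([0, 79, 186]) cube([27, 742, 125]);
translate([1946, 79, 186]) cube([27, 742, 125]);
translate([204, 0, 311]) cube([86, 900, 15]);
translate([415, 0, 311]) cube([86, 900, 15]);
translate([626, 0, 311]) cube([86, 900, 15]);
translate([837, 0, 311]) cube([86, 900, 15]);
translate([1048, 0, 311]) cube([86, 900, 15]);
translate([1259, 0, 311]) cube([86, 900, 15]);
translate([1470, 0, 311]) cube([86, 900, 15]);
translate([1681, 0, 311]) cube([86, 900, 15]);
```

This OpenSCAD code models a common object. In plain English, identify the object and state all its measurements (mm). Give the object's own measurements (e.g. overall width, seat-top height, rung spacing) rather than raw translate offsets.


A bed frame 1973 mm long (x) by 900 mm wide (y). Four 79×79 mm corner posts, 491 mm tall, at the corners of the footprint. Four rails of 27 mm thickness and 125 mm height run between adjacent posts with their undersides at z = 186 mm, their outer faces flush with the outside of the frame (the two x-running rails run between the posts' inner faces; the two y-running rails run between the posts' inner faces). 8 slats, each 86 mm wide (x) and 15 mm thick, lie across the top of the two x-running rails, running the full 900 mm width of the frame in y; along x they sit between the end posts with a 125 mm gap after the −x posts and between neighbouring slats, leaving 127 mm before the +x posts.


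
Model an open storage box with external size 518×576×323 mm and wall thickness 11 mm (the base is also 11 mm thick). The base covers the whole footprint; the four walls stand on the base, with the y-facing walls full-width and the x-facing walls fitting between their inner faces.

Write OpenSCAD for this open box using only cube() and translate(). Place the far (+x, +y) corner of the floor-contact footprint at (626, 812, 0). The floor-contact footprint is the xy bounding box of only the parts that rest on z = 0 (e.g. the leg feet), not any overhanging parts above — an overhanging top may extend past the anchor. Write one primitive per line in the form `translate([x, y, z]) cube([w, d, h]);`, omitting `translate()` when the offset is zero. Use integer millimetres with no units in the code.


translate([108, 236, 0]) cube([518, 576, 11]);
translate([108, 236, 11]) cube([518, 11, 312]);
translate([108, 801, 11]) cube([518, 11, 312]);
translate([108, 247, 11]) cube([11, 554, 312]);
translate([615, 247, 11]) cube([11, 554, 312]);


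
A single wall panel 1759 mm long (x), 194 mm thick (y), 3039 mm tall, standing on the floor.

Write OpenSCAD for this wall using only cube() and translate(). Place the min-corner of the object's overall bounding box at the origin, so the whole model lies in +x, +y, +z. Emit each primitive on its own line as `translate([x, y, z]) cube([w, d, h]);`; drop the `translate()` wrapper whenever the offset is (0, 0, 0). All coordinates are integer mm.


cube([1759, 194, 3039]);


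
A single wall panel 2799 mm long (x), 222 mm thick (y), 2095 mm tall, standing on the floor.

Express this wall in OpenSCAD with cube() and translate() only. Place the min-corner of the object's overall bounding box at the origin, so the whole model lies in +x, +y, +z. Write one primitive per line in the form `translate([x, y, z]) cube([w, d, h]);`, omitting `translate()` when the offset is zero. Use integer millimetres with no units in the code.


cube([2799, 222, 2095]);


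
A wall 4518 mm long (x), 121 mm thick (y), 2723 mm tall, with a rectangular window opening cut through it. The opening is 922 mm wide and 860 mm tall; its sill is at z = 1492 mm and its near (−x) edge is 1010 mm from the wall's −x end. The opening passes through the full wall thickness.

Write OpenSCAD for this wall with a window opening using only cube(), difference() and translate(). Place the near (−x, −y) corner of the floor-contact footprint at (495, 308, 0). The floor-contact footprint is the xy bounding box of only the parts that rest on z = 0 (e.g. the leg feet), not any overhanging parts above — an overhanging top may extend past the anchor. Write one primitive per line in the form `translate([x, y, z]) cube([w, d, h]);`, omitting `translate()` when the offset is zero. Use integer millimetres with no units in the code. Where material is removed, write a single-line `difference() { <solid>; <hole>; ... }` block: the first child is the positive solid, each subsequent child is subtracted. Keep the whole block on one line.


difference() { translate([495, 308, 0]) cube([4518, 121, 2723]); translate([1505, 308, 1492]) cube([922, 121, 860]); }


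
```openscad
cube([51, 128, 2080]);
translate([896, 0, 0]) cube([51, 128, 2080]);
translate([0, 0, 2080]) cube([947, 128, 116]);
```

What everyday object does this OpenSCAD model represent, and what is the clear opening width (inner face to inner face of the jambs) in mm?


A door frame. The clear opening width is 845 mm.

Two 2080 mm tall posts with a header on top — a door frame. The left jamb is 51 mm wide at x = 0; the right jamb starts at x = 896. The clear opening is 896 − 51 = 845 mm.


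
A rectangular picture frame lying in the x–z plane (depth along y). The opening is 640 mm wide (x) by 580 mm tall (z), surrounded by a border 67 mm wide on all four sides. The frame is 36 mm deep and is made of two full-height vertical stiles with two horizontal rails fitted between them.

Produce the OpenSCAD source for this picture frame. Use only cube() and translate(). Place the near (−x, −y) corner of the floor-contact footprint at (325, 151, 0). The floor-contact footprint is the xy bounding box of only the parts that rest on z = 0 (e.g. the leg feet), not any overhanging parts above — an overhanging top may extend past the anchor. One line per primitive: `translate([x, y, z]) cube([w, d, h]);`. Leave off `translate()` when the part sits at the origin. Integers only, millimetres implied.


translate([325, 151, 0]) cube([67, 36, 714]);
translate([1032, 151, 0]) cube([67, 36, 714]);
translate([392, 151, 0]) cube([640, 36, 67]);
translate([392, 151, 647]) cube([640, 36, 67]);


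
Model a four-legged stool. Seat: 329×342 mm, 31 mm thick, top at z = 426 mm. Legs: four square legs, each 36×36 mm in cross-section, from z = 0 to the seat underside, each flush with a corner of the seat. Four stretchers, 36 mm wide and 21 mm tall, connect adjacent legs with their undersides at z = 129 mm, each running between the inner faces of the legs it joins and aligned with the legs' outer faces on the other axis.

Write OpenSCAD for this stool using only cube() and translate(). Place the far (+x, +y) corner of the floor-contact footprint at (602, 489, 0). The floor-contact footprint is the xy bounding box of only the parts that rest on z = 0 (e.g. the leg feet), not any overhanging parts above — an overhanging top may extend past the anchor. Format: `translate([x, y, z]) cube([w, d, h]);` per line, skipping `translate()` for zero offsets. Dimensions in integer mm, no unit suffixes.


// leg_h = 426 - 31 = 395
// stretcher span = 329 - 2*36 = 257
translate([273, 147, 395]) cube([329, 342, 31]);
translate([273, 147, 0]) cube([36, 36, 395]);
translate([566, 147, 0]) cube([36, 36, 395]);
translate([273, 453, 0]) cube([36, 36, 395]);
translate([566, 453, 0]) cube([36, 36, 395]);
translate([309, 147, 129]) cube([257, 36, 21]);
translate([309, 453, 129]) cube([257, 36, 21]);
translate([273, 183, 129]) cube([36, 270, 21]);
translate([566, 183, 129]) cube([36, 270, 21]);


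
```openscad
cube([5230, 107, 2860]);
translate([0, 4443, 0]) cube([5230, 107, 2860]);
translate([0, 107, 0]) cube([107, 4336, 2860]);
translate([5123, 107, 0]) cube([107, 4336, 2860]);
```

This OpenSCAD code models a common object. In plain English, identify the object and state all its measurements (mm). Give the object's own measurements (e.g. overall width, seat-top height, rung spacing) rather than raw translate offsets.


The wall frame of a small rectangular building: four walls, each 2860 mm tall and 107 mm thick, enclosing a footprint 5230 mm (x) by 4550 mm (y) outside-to-outside, with no floor or roof. The front and back walls (the −y and +y sides) span the full width; the two side walls fit between them.


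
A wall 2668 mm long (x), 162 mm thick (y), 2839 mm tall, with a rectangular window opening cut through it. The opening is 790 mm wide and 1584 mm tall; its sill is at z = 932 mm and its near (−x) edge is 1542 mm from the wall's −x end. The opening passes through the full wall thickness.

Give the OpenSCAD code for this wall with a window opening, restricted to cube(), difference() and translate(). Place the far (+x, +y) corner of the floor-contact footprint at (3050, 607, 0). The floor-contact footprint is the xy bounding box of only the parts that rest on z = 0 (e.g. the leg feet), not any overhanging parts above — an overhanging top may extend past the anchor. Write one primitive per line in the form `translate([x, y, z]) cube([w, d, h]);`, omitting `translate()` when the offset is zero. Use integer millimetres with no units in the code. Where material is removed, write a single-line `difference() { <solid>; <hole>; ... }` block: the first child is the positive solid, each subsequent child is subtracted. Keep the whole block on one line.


difference() { translate([382, 445, 0]) cube([2668, 162, 2839]); translate([1924, 445, 932]) cube([790, 162, 1584]); }


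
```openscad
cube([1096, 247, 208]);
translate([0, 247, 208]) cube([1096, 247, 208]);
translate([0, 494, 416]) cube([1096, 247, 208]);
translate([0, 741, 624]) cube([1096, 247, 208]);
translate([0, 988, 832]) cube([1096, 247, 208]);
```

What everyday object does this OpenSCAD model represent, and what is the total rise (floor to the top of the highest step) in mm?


A staircase. The total rise is 1040 mm.

5 identical blocks, each offset up and back from the previous — a staircase. Each step is 208 mm tall and there are 5 of them, so the total rise is 5 × 208 = 1040 mm.


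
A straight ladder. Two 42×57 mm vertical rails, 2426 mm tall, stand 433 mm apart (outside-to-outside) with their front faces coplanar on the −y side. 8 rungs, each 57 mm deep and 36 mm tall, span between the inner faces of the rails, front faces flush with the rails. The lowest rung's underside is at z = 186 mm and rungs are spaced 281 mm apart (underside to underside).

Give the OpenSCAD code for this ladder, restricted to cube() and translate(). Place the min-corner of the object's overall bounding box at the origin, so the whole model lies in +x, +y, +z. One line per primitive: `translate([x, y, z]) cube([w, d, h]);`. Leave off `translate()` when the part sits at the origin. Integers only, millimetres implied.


cube([42, 57, 2426]);
translate([391, 0, 0]) cube([42, 57, 2426]);
translate([42, 0, 186]) cube([349, 57, 36]);
translate([42, 0, 467]) cube([349, 57, 36]);
translate([42, 0, 748]) cube([349, 57, 36]);
translate([42, 0, 1029]) cube([349, 57, 36]);
translate([42, 0, 1310]) cube([349, 57, 36]);
translate([42, 0, 1591]) cube([349, 57, 36]);
translate([42, 0, 1872]) cube([349, 57, 36]);
translate([42, 0, 2153]) cube([349, 57, 36]);


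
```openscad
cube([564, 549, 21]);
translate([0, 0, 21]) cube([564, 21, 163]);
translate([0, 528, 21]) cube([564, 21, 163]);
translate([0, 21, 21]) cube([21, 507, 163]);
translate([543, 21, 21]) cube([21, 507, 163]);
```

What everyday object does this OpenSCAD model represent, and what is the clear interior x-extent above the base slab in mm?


An open box. The internal width is 522 mm.

A 564×549 base slab with four walls standing on it — an open box. The base is 564 mm wide and the walls are 21 mm thick, so the internal width is 564 − 2 × 21 = 522 mm.


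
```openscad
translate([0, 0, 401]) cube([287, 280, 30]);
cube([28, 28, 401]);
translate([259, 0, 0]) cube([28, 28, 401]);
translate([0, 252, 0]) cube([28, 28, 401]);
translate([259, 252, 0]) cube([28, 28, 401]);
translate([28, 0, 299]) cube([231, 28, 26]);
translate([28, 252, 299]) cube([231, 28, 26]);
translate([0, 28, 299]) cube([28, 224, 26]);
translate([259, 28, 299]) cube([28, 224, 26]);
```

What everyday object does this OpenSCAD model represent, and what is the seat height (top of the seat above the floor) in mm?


A stool. The seat height is 431 mm.

A 287×280×30 slab at z = 401 on four corner posts — a stool. The seat top is 401 + 30 = 431 mm.


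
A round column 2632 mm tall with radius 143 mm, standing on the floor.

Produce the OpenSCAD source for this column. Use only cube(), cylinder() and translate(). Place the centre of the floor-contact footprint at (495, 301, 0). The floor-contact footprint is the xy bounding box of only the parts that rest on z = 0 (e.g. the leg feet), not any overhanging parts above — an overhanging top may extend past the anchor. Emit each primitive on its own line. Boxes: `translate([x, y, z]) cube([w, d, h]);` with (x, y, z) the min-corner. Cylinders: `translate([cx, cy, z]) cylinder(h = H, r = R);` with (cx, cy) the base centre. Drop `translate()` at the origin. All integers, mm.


translate([495, 301, 0]) cylinder(h = 2632, r = 143);


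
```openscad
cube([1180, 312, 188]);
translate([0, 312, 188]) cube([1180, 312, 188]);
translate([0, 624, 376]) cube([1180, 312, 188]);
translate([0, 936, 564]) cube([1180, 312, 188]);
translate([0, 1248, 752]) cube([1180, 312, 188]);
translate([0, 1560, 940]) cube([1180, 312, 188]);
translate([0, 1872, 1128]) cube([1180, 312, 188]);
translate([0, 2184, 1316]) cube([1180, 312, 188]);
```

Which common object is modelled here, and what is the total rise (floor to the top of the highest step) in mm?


A staircase. The total rise is 1504 mm.

8 identical blocks, each offset up and back from the previous — a staircase. Each step is 188 mm tall and there are 8 of them, so the total rise is 8 × 188 = 1504 mm.


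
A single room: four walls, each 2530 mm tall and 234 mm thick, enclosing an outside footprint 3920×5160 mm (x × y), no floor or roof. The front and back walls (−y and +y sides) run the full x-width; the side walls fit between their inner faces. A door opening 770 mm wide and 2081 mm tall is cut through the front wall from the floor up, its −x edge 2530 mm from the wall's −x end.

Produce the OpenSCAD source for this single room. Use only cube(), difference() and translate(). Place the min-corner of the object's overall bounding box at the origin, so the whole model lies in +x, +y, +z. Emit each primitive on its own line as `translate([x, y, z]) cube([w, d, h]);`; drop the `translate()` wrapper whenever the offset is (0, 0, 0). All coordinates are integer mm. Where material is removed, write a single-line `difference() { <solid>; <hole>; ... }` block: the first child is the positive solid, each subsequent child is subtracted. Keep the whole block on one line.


difference() { cube([3920, 234, 2530]); translate([2530, 0, 0]) cube([770, 234, 2081]); }
translate([0, 4926, 0]) cube([3920, 234, 2530]);
translate([0, 234, 0]) cube([234, 4692, 2530]);
translate([3686, 234, 0]) cube([234, 4692, 2530]);


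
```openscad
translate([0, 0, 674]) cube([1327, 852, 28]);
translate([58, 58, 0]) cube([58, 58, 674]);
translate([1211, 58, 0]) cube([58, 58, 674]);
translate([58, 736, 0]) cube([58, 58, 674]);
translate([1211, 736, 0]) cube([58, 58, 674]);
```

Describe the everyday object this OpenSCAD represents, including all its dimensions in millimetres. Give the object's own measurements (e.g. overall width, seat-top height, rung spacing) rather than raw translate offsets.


A table: top 1327 mm (x) × 852 mm (y), 28 mm thick, upper face at z = 702 mm, on four 58×58 mm square legs, each inset 58 mm from the nearest pair of top edges from z = 0 to the bottom of the top.


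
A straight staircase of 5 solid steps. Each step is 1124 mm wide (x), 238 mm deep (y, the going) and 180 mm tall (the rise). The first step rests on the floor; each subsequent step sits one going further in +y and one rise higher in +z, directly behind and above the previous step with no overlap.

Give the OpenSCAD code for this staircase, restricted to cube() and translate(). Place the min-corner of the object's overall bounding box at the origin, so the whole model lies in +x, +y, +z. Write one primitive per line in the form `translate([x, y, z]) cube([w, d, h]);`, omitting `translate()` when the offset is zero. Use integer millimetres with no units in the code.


cube([1124, 238, 180]);
translate([0, 238, 180]) cube([1124, 238, 180]);
translate([0, 476, 360]) cube([1124, 238, 180]);
translate([0, 714, 540]) cube([1124, 238, 180]);
translate([0, 952, 720]) cube([1124, 238, 180]);


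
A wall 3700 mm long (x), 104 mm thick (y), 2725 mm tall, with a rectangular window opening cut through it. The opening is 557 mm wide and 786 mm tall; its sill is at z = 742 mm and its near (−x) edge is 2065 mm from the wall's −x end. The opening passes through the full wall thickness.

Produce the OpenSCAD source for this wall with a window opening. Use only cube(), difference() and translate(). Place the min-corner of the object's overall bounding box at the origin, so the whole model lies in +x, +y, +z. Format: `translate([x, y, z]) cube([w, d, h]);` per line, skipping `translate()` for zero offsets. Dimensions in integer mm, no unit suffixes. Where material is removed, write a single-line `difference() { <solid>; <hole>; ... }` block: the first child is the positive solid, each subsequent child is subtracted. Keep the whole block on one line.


difference() { cube([3700, 104, 2725]); translate([2065, 0, 742]) cube([557, 104, 786]); }


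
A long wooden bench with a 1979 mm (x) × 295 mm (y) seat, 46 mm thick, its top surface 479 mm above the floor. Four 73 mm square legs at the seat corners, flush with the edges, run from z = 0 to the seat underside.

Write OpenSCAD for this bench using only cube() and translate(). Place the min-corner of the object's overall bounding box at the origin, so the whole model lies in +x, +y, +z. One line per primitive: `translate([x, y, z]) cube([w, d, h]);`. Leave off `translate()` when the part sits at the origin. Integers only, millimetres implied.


translate([0, 0, 433]) cube([1979, 295, 46]);
cube([73, 73, 433]);
translate([0, 222, 0]) cube([73, 73, 433]);
translate([1906, 0, 0]) cube([73, 73, 433]);
translate([1906, 222, 0]) cube([73, 73, 433]);


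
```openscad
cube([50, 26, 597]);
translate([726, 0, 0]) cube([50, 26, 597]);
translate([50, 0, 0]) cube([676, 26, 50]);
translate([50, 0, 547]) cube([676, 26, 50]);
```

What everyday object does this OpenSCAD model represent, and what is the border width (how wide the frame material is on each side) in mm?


A picture frame. The border width is 50 mm.

Four thin pieces enclosing a rectangular opening — a picture frame. The two full-height stiles are 597 mm tall; the top rail sits at z = 547 and is 50 mm tall, so the border above the opening is 597 − 547 = 50 mm, matching the stile x-width.


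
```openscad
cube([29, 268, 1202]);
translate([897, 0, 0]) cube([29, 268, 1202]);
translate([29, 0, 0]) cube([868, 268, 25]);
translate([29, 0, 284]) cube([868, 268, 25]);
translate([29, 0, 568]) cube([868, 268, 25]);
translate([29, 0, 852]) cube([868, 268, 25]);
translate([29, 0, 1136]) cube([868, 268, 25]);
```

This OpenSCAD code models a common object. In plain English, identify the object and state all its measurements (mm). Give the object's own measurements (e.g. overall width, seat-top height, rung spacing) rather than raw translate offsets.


An open bookshelf. Two side panels, each 29 mm thick, 268 mm deep and 1202 mm tall, stand 926 mm apart (outside-to-outside). Between them sit 5 shelves, each 25 mm thick and 268 mm deep, spanning the full gap between the sides. The bottom shelf rests on the floor (its underside at z = 0) and the clear gap between one shelf's top and the next shelf's underside is 259 mm.
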